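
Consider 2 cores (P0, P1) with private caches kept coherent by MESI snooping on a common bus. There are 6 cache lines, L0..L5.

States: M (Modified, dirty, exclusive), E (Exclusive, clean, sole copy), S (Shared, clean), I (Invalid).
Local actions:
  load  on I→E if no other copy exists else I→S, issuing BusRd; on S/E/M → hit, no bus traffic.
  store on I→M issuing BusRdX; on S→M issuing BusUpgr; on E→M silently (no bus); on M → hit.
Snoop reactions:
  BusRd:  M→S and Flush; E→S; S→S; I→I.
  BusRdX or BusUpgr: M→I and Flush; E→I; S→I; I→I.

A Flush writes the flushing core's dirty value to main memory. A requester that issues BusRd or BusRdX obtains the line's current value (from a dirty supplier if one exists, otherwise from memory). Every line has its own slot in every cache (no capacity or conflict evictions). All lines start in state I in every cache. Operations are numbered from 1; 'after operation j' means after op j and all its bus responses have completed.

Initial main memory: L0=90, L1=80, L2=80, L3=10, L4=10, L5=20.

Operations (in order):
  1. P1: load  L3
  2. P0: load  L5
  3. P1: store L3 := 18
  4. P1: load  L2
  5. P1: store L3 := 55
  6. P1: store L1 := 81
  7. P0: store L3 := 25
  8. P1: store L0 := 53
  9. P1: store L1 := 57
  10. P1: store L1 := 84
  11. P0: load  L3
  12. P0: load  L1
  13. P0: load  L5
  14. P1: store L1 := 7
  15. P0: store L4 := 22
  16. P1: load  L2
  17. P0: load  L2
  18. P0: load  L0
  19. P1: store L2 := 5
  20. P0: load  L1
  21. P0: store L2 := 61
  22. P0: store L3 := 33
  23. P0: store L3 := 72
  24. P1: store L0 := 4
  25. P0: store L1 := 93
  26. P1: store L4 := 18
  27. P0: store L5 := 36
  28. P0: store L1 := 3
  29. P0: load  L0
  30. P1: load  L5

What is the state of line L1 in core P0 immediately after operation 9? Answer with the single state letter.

[1] P1: load  L3 | P0:I, P1:E(10) | bus: BusRd
[2] P0: load  L5 | P0:E(20), P1:I | bus: BusRd
[3] P1: store L3 := 18 | P0:I, P1:M(18) | bus: none
[4] P1: load  L2 | P0:I, P1:E(80) | bus: BusRd
[5] P1: store L3 := 55 | P0:I, P1:M(55) | bus: none
[6] P1: store L1 := 81 | P0:I, P1:M(81) | bus: BusRdX
[7] P0: store L3 := 25 | P0:M(25), P1:I | bus: BusRdX,Flush
[8] P1: store L0 := 53 | P0:I, P1:M(53) | bus: BusRdX
[9] P1: store L1 := 57 | P0:I, P1:M(57) | bus: none
[10] P1: store L1 := 84 | P0:I, P1:M(84) | bus: none
[11] P0: load  L3 | P0:M(25), P1:I | bus: none
[12] P0: load  L1 | P0:S(84), P1:S(84) | bus: BusRd,Flush
[13] P0: load  L5 | P0:E(20), P1:I | bus: none
[14] P1: store L1 := 7 | P0:I, P1:M(7) | bus: BusUpgr
[15] P0: store L4 := 22 | P0:M(22), P1:I | bus: BusRdX
[16] P1: load  L2 | P0:I, P1:E(80) | bus: none
[17] P0: load  L2 | P0:S(80), P1:S(80) | bus: BusRd
[18] P0: load  L0 | P0:S(53), P1:S(53) | bus: BusRd,Flush
[19] P1: store L2 := 5 | P0:I, P1:M(5) | bus: BusUpgr
[20] P0: load  L1 | P0:S(7), P1:S(7) | bus: BusRd,Flush
[21] P0: store L2 := 61 | P0:M(61), P1:I | bus: BusRdX,Flush
[22] P0: store L3 := 33 | P0:M(33), P1:I | bus: none
[23] P0: store L3 := 72 | P0:M(72), P1:I | bus: none
[24] P1: store L0 := 4 | P0:I, P1:M(4) | bus: BusUpgr
[25] P0: store L1 := 93 | P0:M(93), P1:I | bus: BusUpgr
[26] P1: store L4 := 18 | P0:I, P1:M(18) | bus: BusRdX,Flush
[27] P0: store L5 := 36 | P0:M(36), P1:I | bus: none
[28] P0: store L1 := 3 | P0:M(3), P1:I | bus: none
[29] P0: load  L0 | P0:S(4), P1:S(4) | bus: BusRd,Flush
[30] P1: load  L5 | P0:S(36), P1:S(36) | bus: BusRd,Flush

state = I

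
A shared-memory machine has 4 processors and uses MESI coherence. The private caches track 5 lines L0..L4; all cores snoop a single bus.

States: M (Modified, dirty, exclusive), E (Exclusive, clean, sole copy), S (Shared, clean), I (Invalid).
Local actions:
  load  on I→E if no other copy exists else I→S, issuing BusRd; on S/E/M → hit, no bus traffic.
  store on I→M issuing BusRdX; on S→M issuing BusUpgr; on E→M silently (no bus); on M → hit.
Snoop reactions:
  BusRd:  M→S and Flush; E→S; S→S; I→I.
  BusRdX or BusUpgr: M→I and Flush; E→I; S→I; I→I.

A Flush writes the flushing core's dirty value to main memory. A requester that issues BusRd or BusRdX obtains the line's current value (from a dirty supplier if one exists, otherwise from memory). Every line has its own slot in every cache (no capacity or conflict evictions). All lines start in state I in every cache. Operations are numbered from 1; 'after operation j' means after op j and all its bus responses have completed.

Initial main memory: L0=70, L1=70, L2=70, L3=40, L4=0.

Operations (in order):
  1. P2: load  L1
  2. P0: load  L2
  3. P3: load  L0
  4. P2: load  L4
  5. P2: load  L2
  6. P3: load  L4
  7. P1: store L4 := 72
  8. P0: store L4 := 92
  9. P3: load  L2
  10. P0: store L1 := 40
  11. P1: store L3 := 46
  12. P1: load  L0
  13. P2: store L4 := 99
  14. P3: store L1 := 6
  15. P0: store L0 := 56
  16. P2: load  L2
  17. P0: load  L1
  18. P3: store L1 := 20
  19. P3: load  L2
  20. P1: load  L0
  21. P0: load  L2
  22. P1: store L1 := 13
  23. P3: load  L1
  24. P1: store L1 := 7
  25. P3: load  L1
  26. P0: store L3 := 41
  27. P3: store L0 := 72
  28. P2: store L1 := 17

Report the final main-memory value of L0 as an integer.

memory[L0] = 56

step 1: P2: load  L1  ⟶  IIEI  (L1)  txn=BusRd  M[L1]=70
step 2: P0: load  L2  ⟶  EIII  (L2)  txn=BusRd  M[L2]=70
step 3: P3: load  L0  ⟶  IIIE  (L0)  txn=BusRd  M[L0]=70
step 4: P2: load  L4  ⟶  IIEI  (L4)  txn=BusRd  M[L4]=0
step 5: P2: load  L2  ⟶  SISI  (L2)  txn=BusRd  M[L2]=70
step 6: P3: load  L4  ⟶  IISS  (L4)  txn=BusRd  M[L4]=0
step 7: P1: store L4 := 72  ⟶  IMII  (L4)  txn=BusRdX  M[L4]=0
step 8: P0: store L4 := 92  ⟶  MIII  (L4)  txn=BusRdX+Flush  M[L4]=72
step 9: P3: load  L2  ⟶  SISS  (L2)  txn=BusRd  M[L2]=70
step 10: P0: store L1 := 40  ⟶  MIII  (L1)  txn=BusRdX  M[L1]=70
step 11: P1: store L3 := 46  ⟶  IMII  (L3)  txn=BusRdX  M[L3]=40
step 12: P1: load  L0  ⟶  ISIS  (L0)  txn=BusRd  M[L0]=70
step 13: P2: store L4 := 99  ⟶  IIMI  (L4)  txn=BusRdX+Flush  M[L4]=92
step 14: P3: store L1 := 6  ⟶  IIIM  (L1)  txn=BusRdX+Flush  M[L1]=40
step 15: P0: store L0 := 56  ⟶  MIII  (L0)  txn=BusRdX  M[L0]=70
step 16: P2: load  L2  ⟶  SISS  (L2)  txn=∅  M[L2]=70
step 17: P0: load  L1  ⟶  SIIS  (L1)  txn=BusRd+Flush  M[L1]=6
step 18: P3: store L1 := 20  ⟶  IIIM  (L1)  txn=BusUpgr  M[L1]=6
step 19: P3: load  L2  ⟶  SISS  (L2)  txn=∅  M[L2]=70
step 20: P1: load  L0  ⟶  SSII  (L0)  txn=BusRd+Flush  M[L0]=56
step 21: P0: load  L2  ⟶  SISS  (L2)  txn=∅  M[L2]=70
step 22: P1: store L1 := 13  ⟶  IMII  (L1)  txn=BusRdX+Flush  M[L1]=20
step 23: P3: load  L1  ⟶  ISIS  (L1)  txn=BusRd+Flush  M[L1]=13
step 24: P1: store L1 := 7  ⟶  IMII  (L1)  txn=BusUpgr  M[L1]=13
step 25: P3: load  L1  ⟶  ISIS  (L1)  txn=BusRd+Flush  M[L1]=7
step 26: P0: store L3 := 41  ⟶  MIII  (L3)  txn=BusRdX+Flush  M[L3]=46
step 27: P3: store L0 := 72  ⟶  IIIM  (L0)  txn=BusRdX  M[L0]=56
step 28: P2: store L1 := 17  ⟶  IIMI  (L1)  txn=BusRdX  M[L1]=7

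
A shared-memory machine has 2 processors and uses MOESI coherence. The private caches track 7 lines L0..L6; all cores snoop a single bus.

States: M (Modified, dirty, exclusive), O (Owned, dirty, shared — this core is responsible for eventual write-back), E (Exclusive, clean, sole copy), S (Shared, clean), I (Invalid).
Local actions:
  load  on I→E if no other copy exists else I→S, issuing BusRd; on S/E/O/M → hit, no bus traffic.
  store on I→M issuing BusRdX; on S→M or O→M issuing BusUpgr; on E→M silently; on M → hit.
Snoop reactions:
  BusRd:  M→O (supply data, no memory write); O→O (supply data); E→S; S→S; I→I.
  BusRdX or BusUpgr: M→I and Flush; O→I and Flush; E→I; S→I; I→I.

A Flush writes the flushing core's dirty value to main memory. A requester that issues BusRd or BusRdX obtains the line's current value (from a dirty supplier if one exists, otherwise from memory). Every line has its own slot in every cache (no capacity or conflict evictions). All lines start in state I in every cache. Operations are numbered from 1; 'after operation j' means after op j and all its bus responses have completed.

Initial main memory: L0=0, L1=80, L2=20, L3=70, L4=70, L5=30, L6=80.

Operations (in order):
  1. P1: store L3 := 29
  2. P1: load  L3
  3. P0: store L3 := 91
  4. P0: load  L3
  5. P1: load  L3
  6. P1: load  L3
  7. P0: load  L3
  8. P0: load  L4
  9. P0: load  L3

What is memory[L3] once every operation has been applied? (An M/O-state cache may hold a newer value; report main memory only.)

1. P1: store L3 := 29  bus=[BusRdX]  L3: P0=I P1=M  mem[L3]=70
2. P1: load  L3  bus=[-]  L3: P0=I P1=M  mem[L3]=70
3. P0: store L3 := 91  bus=[BusRdX,Flush]  L3: P0=M P1=I  mem[L3]=29
4. P0: load  L3  bus=[-]  L3: P0=M P1=I  mem[L3]=29
5. P1: load  L3  bus=[BusRd]  L3: P0=O P1=S  mem[L3]=29
6. P1: load  L3  bus=[-]  L3: P0=O P1=S  mem[L3]=29
7. P0: load  L3  bus=[-]  L3: P0=O P1=S  mem[L3]=29
8. P0: load  L4  bus=[BusRd]  L4: P0=E P1=I  mem[L4]=70
9. P0: load  L3  bus=[-]  L3: P0=O P1=S  mem[L3]=29

memory[L3] = 29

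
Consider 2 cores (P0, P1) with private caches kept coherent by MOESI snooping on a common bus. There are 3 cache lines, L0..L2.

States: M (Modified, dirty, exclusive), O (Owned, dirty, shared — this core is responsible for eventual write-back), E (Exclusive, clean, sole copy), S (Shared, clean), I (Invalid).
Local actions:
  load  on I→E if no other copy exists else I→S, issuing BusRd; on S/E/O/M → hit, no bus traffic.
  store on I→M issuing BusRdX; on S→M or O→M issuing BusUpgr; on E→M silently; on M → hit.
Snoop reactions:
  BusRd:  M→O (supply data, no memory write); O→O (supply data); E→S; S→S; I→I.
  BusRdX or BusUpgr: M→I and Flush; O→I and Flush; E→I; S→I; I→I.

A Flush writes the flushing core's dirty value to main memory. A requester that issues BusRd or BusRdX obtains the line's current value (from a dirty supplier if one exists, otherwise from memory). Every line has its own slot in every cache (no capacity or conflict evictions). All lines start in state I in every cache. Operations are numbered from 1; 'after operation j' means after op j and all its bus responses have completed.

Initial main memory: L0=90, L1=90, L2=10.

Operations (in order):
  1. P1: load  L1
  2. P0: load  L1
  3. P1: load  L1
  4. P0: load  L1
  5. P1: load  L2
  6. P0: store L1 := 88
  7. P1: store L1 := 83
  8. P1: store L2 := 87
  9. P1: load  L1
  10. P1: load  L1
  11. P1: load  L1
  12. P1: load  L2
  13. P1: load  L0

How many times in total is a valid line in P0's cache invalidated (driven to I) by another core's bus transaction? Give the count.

invalidations = 1

[1] P1: load  L1 | P0:I, P1:E(90) | bus: BusRd
[2] P0: load  L1 | P0:S(90), P1:S(90) | bus: BusRd
[3] P1: load  L1 | P0:S(90), P1:S(90) | bus: none
[4] P0: load  L1 | P0:S(90), P1:S(90) | bus: none
[5] P1: load  L2 | P0:I, P1:E(10) | bus: BusRd
[6] P0: store L1 := 88 | P0:M(88), P1:I | bus: BusUpgr
[7] P1: store L1 := 83 | P0:I, P1:M(83) | bus: BusRdX,Flush
[8] P1: store L2 := 87 | P0:I, P1:M(87) | bus: none
[9] P1: load  L1 | P0:I, P1:M(83) | bus: none
[10] P1: load  L1 | P0:I, P1:M(83) | bus: none
[11] P1: load  L1 | P0:I, P1:M(83) | bus: none
[12] P1: load  L2 | P0:I, P1:M(87) | bus: none
[13] P1: load  L0 | P0:I, P1:E(90) | bus: BusRd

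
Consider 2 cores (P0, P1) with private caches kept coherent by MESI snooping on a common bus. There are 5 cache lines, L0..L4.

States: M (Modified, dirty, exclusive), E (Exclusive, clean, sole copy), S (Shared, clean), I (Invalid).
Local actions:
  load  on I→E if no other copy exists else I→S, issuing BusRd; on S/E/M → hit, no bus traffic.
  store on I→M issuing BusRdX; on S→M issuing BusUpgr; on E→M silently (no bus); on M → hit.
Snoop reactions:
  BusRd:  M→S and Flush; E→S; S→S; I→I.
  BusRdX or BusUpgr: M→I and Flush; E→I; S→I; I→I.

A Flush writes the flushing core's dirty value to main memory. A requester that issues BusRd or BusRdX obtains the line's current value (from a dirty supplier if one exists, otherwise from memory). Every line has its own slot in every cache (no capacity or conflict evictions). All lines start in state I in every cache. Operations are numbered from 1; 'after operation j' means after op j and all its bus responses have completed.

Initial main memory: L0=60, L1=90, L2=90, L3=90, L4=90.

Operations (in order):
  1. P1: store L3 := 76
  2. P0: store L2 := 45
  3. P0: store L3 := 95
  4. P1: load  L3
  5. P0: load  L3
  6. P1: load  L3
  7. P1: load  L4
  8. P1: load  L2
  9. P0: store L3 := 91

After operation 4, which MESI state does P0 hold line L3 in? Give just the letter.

state = S

step 1: P1: store L3 := 76  ⟶  IM  (L3)  txn=BusRdX  M[L3]=90
step 2: P0: store L2 := 45  ⟶  MI  (L2)  txn=BusRdX  M[L2]=90
step 3: P0: store L3 := 95  ⟶  MI  (L3)  txn=BusRdX+Flush  M[L3]=76
step 4: P1: load  L3  ⟶  SS  (L3)  txn=BusRd+Flush  M[L3]=95
step 5: P0: load  L3  ⟶  SS  (L3)  txn=∅  M[L3]=95
step 6: P1: load  L3  ⟶  SS  (L3)  txn=∅  M[L3]=95
step 7: P1: load  L4  ⟶  IE  (L4)  txn=BusRd  M[L4]=90
step 8: P1: load  L2  ⟶  SS  (L2)  txn=BusRd+Flush  M[L2]=45
step 9: P0: store L3 := 91  ⟶  MI  (L3)  txn=BusUpgr  M[L3]=95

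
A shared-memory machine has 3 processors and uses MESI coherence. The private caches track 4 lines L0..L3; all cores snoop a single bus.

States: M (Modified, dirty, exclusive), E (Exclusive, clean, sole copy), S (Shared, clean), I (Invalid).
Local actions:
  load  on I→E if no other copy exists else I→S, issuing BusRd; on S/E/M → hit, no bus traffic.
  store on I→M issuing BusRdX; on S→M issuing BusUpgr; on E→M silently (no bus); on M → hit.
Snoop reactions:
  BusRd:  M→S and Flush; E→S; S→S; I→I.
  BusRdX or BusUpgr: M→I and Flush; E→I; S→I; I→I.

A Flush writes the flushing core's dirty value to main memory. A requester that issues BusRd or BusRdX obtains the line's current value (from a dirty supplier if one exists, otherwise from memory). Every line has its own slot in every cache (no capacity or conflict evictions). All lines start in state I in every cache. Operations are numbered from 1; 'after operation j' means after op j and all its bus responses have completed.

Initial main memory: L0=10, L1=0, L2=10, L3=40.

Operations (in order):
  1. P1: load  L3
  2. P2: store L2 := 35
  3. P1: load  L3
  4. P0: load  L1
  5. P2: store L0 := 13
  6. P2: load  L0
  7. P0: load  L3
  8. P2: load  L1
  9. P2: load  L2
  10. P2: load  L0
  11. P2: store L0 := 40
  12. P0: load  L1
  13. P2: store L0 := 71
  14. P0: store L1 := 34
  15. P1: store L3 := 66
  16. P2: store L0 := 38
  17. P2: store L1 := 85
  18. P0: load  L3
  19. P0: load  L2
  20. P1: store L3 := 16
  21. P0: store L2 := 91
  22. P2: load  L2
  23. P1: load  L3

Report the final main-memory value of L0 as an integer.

memory[L0] = 10

step 1: P1: load  L3  ⟶  IEI  (L3)  txn=BusRd  M[L3]=40
step 2: P2: store L2 := 35  ⟶  IIM  (L2)  txn=BusRdX  M[L2]=10
step 3: P1: load  L3  ⟶  IEI  (L3)  txn=∅  M[L3]=40
step 4: P0: load  L1  ⟶  EII  (L1)  txn=BusRd  M[L1]=0
step 5: P2: store L0 := 13  ⟶  IIM  (L0)  txn=BusRdX  M[L0]=10
step 6: P2: load  L0  ⟶  IIM  (L0)  txn=∅  M[L0]=10
step 7: P0: load  L3  ⟶  SSI  (L3)  txn=BusRd  M[L3]=40
step 8: P2: load  L1  ⟶  SIS  (L1)  txn=BusRd  M[L1]=0
step 9: P2: load  L2  ⟶  IIM  (L2)  txn=∅  M[L2]=10
step 10: P2: load  L0  ⟶  IIM  (L0)  txn=∅  M[L0]=10
step 11: P2: store L0 := 40  ⟶  IIM  (L0)  txn=∅  M[L0]=10
step 12: P0: load  L1  ⟶  SIS  (L1)  txn=∅  M[L1]=0
step 13: P2: store L0 := 71  ⟶  IIM  (L0)  txn=∅  M[L0]=10
step 14: P0: store L1 := 34  ⟶  MII  (L1)  txn=BusUpgr  M[L1]=0
step 15: P1: store L3 := 66  ⟶  IMI  (L3)  txn=BusUpgr  M[L3]=40
step 16: P2: store L0 := 38  ⟶  IIM  (L0)  txn=∅  M[L0]=10
step 17: P2: store L1 := 85  ⟶  IIM  (L1)  txn=BusRdX+Flush  M[L1]=34
step 18: P0: load  L3  ⟶  SSI  (L3)  txn=BusRd+Flush  M[L3]=66
step 19: P0: load  L2  ⟶  SIS  (L2)  txn=BusRd+Flush  M[L2]=35
step 20: P1: store L3 := 16  ⟶  IMI  (L3)  txn=BusUpgr  M[L3]=66
step 21: P0: store L2 := 91  ⟶  MII  (L2)  txn=BusUpgr  M[L2]=35
step 22: P2: load  L2  ⟶  SIS  (L2)  txn=BusRd+Flush  M[L2]=91
step 23: P1: load  L3  ⟶  IMI  (L3)  txn=∅  M[L3]=66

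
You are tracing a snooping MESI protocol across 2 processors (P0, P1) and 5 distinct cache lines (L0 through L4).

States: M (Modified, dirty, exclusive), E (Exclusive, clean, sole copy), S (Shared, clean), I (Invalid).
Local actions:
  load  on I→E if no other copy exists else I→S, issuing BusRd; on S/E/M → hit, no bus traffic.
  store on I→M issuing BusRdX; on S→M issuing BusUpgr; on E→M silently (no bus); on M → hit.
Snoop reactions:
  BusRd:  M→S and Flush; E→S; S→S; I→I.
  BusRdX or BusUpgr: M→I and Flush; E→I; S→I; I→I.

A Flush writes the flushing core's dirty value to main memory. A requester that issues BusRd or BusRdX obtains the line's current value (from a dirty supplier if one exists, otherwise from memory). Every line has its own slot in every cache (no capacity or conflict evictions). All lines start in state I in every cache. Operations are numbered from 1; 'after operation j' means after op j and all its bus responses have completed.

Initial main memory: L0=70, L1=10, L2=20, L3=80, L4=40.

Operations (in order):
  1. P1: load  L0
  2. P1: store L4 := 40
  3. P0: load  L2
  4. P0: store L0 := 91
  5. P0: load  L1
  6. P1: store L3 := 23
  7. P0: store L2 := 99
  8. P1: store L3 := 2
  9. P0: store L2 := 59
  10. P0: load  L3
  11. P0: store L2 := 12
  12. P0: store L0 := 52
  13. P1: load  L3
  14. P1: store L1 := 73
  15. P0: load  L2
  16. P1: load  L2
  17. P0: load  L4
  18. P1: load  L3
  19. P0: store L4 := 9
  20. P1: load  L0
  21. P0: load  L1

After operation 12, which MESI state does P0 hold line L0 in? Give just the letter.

1. P1: load  L0  bus=[BusRd]  L0: P0=I P1=E  mem[L0]=70
2. P1: store L4 := 40  bus=[BusRdX]  L4: P0=I P1=M  mem[L4]=40
3. P0: load  L2  bus=[BusRd]  L2: P0=E P1=I  mem[L2]=20
4. P0: store L0 := 91  bus=[BusRdX]  L0: P0=M P1=I  mem[L0]=70
5. P0: load  L1  bus=[BusRd]  L1: P0=E P1=I  mem[L1]=10
6. P1: store L3 := 23  bus=[BusRdX]  L3: P0=I P1=M  mem[L3]=80
7. P0: store L2 := 99  bus=[-]  L2: P0=M P1=I  mem[L2]=20
8. P1: store L3 := 2  bus=[-]  L3: P0=I P1=M  mem[L3]=80
9. P0: store L2 := 59  bus=[-]  L2: P0=M P1=I  mem[L2]=20
10. P0: load  L3  bus=[BusRd,Flush]  L3: P0=S P1=S  mem[L3]=2
11. P0: store L2 := 12  bus=[-]  L2: P0=M P1=I  mem[L2]=20
12. P0: store L0 := 52  bus=[-]  L0: P0=M P1=I  mem[L0]=70
13. P1: load  L3  bus=[-]  L3: P0=S P1=S  mem[L3]=2
14. P1: store L1 := 73  bus=[BusRdX]  L1: P0=I P1=M  mem[L1]=10
15. P0: load  L2  bus=[-]  L2: P0=M P1=I  mem[L2]=20
16. P1: load  L2  bus=[BusRd,Flush]  L2: P0=S P1=S  mem[L2]=12
17. P0: load  L4  bus=[BusRd,Flush]  L4: P0=S P1=S  mem[L4]=40
18. P1: load  L3  bus=[-]  L3: P0=S P1=S  mem[L3]=2
19. P0: store L4 := 9  bus=[BusUpgr]  L4: P0=M P1=I  mem[L4]=40
20. P1: load  L0  bus=[BusRd,Flush]  L0: P0=S P1=S  mem[L0]=52
21. P0: load  L1  bus=[BusRd,Flush]  L1: P0=S P1=S  mem[L1]=73

state = M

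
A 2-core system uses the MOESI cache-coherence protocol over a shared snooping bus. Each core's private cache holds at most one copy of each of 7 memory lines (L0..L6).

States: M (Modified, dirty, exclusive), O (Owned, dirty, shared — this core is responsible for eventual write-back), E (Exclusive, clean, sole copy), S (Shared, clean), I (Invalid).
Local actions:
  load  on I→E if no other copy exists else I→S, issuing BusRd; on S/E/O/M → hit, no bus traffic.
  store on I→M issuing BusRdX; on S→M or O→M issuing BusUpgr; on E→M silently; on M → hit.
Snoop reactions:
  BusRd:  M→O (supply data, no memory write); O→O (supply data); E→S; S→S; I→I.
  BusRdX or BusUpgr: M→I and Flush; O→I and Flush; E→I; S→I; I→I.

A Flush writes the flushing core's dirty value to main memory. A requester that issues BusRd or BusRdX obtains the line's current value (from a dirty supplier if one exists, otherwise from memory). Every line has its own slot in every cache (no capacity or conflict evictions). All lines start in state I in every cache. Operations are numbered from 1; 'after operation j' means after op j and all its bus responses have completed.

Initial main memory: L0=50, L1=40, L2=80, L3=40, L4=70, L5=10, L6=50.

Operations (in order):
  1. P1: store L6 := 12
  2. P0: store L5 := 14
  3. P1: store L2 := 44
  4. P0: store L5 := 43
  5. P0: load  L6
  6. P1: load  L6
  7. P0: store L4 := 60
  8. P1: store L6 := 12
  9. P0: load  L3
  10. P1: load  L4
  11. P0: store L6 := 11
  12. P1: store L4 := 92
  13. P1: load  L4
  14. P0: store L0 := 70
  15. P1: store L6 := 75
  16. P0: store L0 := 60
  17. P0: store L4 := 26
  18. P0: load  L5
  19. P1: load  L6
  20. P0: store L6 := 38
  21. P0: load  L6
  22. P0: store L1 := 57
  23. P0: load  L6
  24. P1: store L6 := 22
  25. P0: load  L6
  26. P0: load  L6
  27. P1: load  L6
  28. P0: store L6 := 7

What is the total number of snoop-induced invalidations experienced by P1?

step 1: P1: store L6 := 12  ⟶  IM  (L6)  txn=BusRdX  M[L6]=50
step 2: P0: store L5 := 14  ⟶  MI  (L5)  txn=BusRdX  M[L5]=10
step 3: P1: store L2 := 44  ⟶  IM  (L2)  txn=BusRdX  M[L2]=80
step 4: P0: store L5 := 43  ⟶  MI  (L5)  txn=∅  M[L5]=10
step 5: P0: load  L6  ⟶  SO  (L6)  txn=BusRd  M[L6]=50
step 6: P1: load  L6  ⟶  SO  (L6)  txn=∅  M[L6]=50
step 7: P0: store L4 := 60  ⟶  MI  (L4)  txn=BusRdX  M[L4]=70
step 8: P1: store L6 := 12  ⟶  IM  (L6)  txn=BusUpgr  M[L6]=50
step 9: P0: load  L3  ⟶  EI  (L3)  txn=BusRd  M[L3]=40
step 10: P1: load  L4  ⟶  OS  (L4)  txn=BusRd  M[L4]=70
step 11: P0: store L6 := 11  ⟶  MI  (L6)  txn=BusRdX+Flush  M[L6]=12
step 12: P1: store L4 := 92  ⟶  IM  (L4)  txn=BusUpgr+Flush  M[L4]=60
step 13: P1: load  L4  ⟶  IM  (L4)  txn=∅  M[L4]=60
step 14: P0: store L0 := 70  ⟶  MI  (L0)  txn=BusRdX  M[L0]=50
step 15: P1: store L6 := 75  ⟶  IM  (L6)  txn=BusRdX+Flush  M[L6]=11
step 16: P0: store L0 := 60  ⟶  MI  (L0)  txn=∅  M[L0]=50
step 17: P0: store L4 := 26  ⟶  MI  (L4)  txn=BusRdX+Flush  M[L4]=92
step 18: P0: load  L5  ⟶  MI  (L5)  txn=∅  M[L5]=10
step 19: P1: load  L6  ⟶  IM  (L6)  txn=∅  M[L6]=11
step 20: P0: store L6 := 38  ⟶  MI  (L6)  txn=BusRdX+Flush  M[L6]=75
step 21: P0: load  L6  ⟶  MI  (L6)  txn=∅  M[L6]=75
step 22: P0: store L1 := 57  ⟶  MI  (L1)  txn=BusRdX  M[L1]=40
step 23: P0: load  L6  ⟶  MI  (L6)  txn=∅  M[L6]=75
step 24: P1: store L6 := 22  ⟶  IM  (L6)  txn=BusRdX+Flush  M[L6]=38
step 25: P0: load  L6  ⟶  SO  (L6)  txn=BusRd  M[L6]=38
step 26: P0: load  L6  ⟶  SO  (L6)  txn=∅  M[L6]=38
step 27: P1: load  L6  ⟶  SO  (L6)  txn=∅  M[L6]=38
step 28: P0: store L6 := 7  ⟶  MI  (L6)  txn=BusUpgr+Flush  M[L6]=22

invalidations = 4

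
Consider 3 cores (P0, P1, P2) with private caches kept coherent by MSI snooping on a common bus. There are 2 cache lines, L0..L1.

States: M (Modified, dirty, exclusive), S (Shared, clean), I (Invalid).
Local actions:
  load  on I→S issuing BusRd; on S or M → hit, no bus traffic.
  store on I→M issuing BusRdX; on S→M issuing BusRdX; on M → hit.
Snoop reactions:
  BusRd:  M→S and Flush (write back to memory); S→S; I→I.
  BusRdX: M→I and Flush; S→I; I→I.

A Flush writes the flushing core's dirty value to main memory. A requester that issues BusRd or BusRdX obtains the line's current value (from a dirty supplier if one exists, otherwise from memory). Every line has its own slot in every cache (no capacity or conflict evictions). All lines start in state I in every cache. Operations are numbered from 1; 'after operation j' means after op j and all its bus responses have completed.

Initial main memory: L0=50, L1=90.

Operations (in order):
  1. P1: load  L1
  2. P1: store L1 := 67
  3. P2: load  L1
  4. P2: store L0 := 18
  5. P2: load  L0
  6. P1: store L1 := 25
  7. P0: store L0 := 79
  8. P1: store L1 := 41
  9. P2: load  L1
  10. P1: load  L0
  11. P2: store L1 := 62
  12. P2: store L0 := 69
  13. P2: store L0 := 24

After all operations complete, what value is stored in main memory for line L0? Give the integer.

memory[L0] = 79

[1] P1: load  L1 | P0:I, P1:S(90), P2:I | bus: BusRd
[2] P1: store L1 := 67 | P0:I, P1:M(67), P2:I | bus: BusRdX
[3] P2: load  L1 | P0:I, P1:S(67), P2:S(67) | bus: BusRd,Flush
[4] P2: store L0 := 18 | P0:I, P1:I, P2:M(18) | bus: BusRdX
[5] P2: load  L0 | P0:I, P1:I, P2:M(18) | bus: none
[6] P1: store L1 := 25 | P0:I, P1:M(25), P2:I | bus: BusRdX
[7] P0: store L0 := 79 | P0:M(79), P1:I, P2:I | bus: BusRdX,Flush
[8] P1: store L1 := 41 | P0:I, P1:M(41), P2:I | bus: none
[9] P2: load  L1 | P0:I, P1:S(41), P2:S(41) | bus: BusRd,Flush
[10] P1: load  L0 | P0:S(79), P1:S(79), P2:I | bus: BusRd,Flush
[11] P2: store L1 := 62 | P0:I, P1:I, P2:M(62) | bus: BusRdX
[12] P2: store L0 := 69 | P0:I, P1:I, P2:M(69) | bus: BusRdX
[13] P2: store L0 := 24 | P0:I, P1:I, P2:M(24) | bus: none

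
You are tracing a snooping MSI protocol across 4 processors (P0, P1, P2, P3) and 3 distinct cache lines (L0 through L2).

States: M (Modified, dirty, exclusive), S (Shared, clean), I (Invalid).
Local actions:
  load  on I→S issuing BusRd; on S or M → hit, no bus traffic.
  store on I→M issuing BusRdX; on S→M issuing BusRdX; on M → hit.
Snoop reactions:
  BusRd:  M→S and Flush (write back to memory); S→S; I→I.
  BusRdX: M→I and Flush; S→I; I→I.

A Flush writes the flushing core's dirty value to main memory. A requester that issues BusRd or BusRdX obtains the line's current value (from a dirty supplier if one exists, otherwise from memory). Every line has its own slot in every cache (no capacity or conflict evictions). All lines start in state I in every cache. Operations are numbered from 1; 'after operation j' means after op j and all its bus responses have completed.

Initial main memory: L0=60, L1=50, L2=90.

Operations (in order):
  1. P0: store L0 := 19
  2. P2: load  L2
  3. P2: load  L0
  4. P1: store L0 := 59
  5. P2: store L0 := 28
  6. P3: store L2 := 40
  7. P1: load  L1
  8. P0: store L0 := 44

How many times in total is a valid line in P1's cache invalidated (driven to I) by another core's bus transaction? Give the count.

invalidations = 1

[1] P0: store L0 := 19 | P0:M(19), P1:I, P2:I, P3:I | bus: BusRdX
[2] P2: load  L2 | P0:I, P1:I, P2:S(90), P3:I | bus: BusRd
[3] P2: load  L0 | P0:S(19), P1:I, P2:S(19), P3:I | bus: BusRd,Flush
[4] P1: store L0 := 59 | P0:I, P1:M(59), P2:I, P3:I | bus: BusRdX
[5] P2: store L0 := 28 | P0:I, P1:I, P2:M(28), P3:I | bus: BusRdX,Flush
[6] P3: store L2 := 40 | P0:I, P1:I, P2:I, P3:M(40) | bus: BusRdX
[7] P1: load  L1 | P0:I, P1:S(50), P2:I, P3:I | bus: BusRd
[8] P0: store L0 := 44 | P0:M(44), P1:I, P2:I, P3:I | bus: BusRdX,Flush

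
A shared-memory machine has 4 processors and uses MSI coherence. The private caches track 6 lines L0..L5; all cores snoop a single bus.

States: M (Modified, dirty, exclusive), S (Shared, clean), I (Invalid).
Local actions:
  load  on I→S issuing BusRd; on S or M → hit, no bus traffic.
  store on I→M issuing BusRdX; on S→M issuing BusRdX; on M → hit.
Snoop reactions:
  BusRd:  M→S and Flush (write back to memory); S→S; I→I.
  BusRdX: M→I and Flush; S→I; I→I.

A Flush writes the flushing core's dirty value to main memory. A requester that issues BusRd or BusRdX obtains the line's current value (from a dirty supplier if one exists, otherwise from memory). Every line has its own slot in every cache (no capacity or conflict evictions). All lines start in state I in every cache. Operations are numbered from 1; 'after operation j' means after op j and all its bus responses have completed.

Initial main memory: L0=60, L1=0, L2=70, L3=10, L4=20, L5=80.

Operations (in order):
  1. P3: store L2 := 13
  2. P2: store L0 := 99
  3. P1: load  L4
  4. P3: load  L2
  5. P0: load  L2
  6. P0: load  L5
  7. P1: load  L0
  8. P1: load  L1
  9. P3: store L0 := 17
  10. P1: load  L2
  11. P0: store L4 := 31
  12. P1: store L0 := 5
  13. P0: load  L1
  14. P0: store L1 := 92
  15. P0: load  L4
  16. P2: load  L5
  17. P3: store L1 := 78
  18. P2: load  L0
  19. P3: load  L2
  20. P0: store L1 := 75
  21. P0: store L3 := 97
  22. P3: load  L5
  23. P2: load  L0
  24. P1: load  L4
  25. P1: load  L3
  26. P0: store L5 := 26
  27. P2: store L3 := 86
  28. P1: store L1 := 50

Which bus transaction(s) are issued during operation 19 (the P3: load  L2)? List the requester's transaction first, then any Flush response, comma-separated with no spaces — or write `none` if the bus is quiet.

[1] P3: store L2 := 13 | P0:I, P1:I, P2:I, P3:M(13) | bus: BusRdX
[2] P2: store L0 := 99 | P0:I, P1:I, P2:M(99), P3:I | bus: BusRdX
[3] P1: load  L4 | P0:I, P1:S(20), P2:I, P3:I | bus: BusRd
[4] P3: load  L2 | P0:I, P1:I, P2:I, P3:M(13) | bus: none
[5] P0: load  L2 | P0:S(13), P1:I, P2:I, P3:S(13) | bus: BusRd,Flush
[6] P0: load  L5 | P0:S(80), P1:I, P2:I, P3:I | bus: BusRd
[7] P1: load  L0 | P0:I, P1:S(99), P2:S(99), P3:I | bus: BusRd,Flush
[8] P1: load  L1 | P0:I, P1:S(0), P2:I, P3:I | bus: BusRd
[9] P3: store L0 := 17 | P0:I, P1:I, P2:I, P3:M(17) | bus: BusRdX
[10] P1: load  L2 | P0:S(13), P1:S(13), P2:I, P3:S(13) | bus: BusRd
[11] P0: store L4 := 31 | P0:M(31), P1:I, P2:I, P3:I | bus: BusRdX
[12] P1: store L0 := 5 | P0:I, P1:M(5), P2:I, P3:I | bus: BusRdX,Flush
[13] P0: load  L1 | P0:S(0), P1:S(0), P2:I, P3:I | bus: BusRd
[14] P0: store L1 := 92 | P0:M(92), P1:I, P2:I, P3:I | bus: BusRdX
[15] P0: load  L4 | P0:M(31), P1:I, P2:I, P3:I | bus: none
[16] P2: load  L5 | P0:S(80), P1:I, P2:S(80), P3:I | bus: BusRd
[17] P3: store L1 := 78 | P0:I, P1:I, P2:I, P3:M(78) | bus: BusRdX,Flush
[18] P2: load  L0 | P0:I, P1:S(5), P2:S(5), P3:I | bus: BusRd,Flush
[19] P3: load  L2 | P0:S(13), P1:S(13), P2:I, P3:S(13) | bus: none
[20] P0: store L1 := 75 | P0:M(75), P1:I, P2:I, P3:I | bus: BusRdX,Flush
[21] P0: store L3 := 97 | P0:M(97), P1:I, P2:I, P3:I | bus: BusRdX
[22] P3: load  L5 | P0:S(80), P1:I, P2:S(80), P3:S(80) | bus: BusRd
[23] P2: load  L0 | P0:I, P1:S(5), P2:S(5), P3:I | bus: none
[24] P1: load  L4 | P0:S(31), P1:S(31), P2:I, P3:I | bus: BusRd,Flush
[25] P1: load  L3 | P0:S(97), P1:S(97), P2:I, P3:I | bus: BusRd,Flush
[26] P0: store L5 := 26 | P0:M(26), P1:I, P2:I, P3:I | bus: BusRdX
[27] P2: store L3 := 86 | P0:I, P1:I, P2:M(86), P3:I | bus: BusRdX
[28] P1: store L1 := 50 | P0:I, P1:M(50), P2:I, P3:I | bus: BusRdX,Flush

bus = none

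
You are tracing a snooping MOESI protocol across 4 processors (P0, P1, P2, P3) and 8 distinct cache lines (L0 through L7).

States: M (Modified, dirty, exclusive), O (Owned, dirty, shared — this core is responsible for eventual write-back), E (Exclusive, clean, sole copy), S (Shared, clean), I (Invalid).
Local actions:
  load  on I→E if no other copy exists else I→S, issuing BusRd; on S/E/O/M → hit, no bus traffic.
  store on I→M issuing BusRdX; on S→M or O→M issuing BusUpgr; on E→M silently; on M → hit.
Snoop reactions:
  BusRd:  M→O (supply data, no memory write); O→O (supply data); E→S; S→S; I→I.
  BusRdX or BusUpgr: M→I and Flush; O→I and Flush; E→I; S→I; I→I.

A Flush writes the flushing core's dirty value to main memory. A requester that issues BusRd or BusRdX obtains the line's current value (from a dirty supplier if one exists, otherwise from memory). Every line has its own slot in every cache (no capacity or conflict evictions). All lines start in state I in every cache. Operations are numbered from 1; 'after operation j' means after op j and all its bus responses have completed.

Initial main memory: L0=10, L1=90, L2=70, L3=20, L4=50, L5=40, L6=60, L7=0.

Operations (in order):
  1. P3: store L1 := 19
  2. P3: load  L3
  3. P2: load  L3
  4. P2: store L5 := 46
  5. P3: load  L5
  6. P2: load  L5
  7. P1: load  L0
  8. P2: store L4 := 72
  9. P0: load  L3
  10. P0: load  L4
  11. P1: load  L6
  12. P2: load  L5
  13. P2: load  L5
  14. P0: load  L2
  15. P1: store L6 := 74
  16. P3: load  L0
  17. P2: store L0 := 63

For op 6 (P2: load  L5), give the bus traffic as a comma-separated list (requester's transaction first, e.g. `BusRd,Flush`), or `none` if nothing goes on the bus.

step 1: P3: store L1 := 19  ⟶  IIIM  (L1)  txn=BusRdX  M[L1]=90
step 2: P3: load  L3  ⟶  IIIE  (L3)  txn=BusRd  M[L3]=20
step 3: P2: load  L3  ⟶  IISS  (L3)  txn=BusRd  M[L3]=20
step 4: P2: store L5 := 46  ⟶  IIMI  (L5)  txn=BusRdX  M[L5]=40
step 5: P3: load  L5  ⟶  IIOS  (L5)  txn=BusRd  M[L5]=40
step 6: P2: load  L5  ⟶  IIOS  (L5)  txn=∅  M[L5]=40
step 7: P1: load  L0  ⟶  IEII  (L0)  txn=BusRd  M[L0]=10
step 8: P2: store L4 := 72  ⟶  IIMI  (L4)  txn=BusRdX  M[L4]=50
step 9: P0: load  L3  ⟶  SISS  (L3)  txn=BusRd  M[L3]=20
step 10: P0: load  L4  ⟶  SIOI  (L4)  txn=BusRd  M[L4]=50
step 11: P1: load  L6  ⟶  IEII  (L6)  txn=BusRd  M[L6]=60
step 12: P2: load  L5  ⟶  IIOS  (L5)  txn=∅  M[L5]=40
step 13: P2: load  L5  ⟶  IIOS  (L5)  txn=∅  M[L5]=40
step 14: P0: load  L2  ⟶  EIII  (L2)  txn=BusRd  M[L2]=70
step 15: P1: store L6 := 74  ⟶  IMII  (L6)  txn=∅  M[L6]=60
step 16: P3: load  L0  ⟶  ISIS  (L0)  txn=BusRd  M[L0]=10
step 17: P2: store L0 := 63  ⟶  IIMI  (L0)  txn=BusRdX  M[L0]=10

bus = none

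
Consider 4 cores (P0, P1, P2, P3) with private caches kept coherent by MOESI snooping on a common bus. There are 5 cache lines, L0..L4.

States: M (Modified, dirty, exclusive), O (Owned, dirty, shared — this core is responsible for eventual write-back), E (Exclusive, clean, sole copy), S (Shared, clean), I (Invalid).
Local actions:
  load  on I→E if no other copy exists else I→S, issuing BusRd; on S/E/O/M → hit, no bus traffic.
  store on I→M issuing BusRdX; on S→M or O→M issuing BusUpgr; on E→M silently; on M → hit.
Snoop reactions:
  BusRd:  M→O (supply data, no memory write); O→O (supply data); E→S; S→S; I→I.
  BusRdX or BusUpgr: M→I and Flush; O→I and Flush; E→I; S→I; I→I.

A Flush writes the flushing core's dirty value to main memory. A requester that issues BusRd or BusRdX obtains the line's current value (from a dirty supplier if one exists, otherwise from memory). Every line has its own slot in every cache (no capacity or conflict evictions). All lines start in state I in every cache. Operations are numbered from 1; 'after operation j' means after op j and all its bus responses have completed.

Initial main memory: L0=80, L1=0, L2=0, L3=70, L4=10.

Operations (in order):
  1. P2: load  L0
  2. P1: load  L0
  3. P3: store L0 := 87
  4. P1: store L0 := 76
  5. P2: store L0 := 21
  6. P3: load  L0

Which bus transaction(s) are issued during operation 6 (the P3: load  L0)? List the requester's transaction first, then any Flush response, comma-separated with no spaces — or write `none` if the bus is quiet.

bus = BusRd

step 1: P2: load  L0  ⟶  IIEI  (L0)  txn=BusRd  M[L0]=80
step 2: P1: load  L0  ⟶  ISSI  (L0)  txn=BusRd  M[L0]=80
step 3: P3: store L0 := 87  ⟶  IIIM  (L0)  txn=BusRdX  M[L0]=80
step 4: P1: store L0 := 76  ⟶  IMII  (L0)  txn=BusRdX+Flush  M[L0]=87
step 5: P2: store L0 := 21  ⟶  IIMI  (L0)  txn=BusRdX+Flush  M[L0]=76
step 6: P3: load  L0  ⟶  IIOS  (L0)  txn=BusRd  M[L0]=76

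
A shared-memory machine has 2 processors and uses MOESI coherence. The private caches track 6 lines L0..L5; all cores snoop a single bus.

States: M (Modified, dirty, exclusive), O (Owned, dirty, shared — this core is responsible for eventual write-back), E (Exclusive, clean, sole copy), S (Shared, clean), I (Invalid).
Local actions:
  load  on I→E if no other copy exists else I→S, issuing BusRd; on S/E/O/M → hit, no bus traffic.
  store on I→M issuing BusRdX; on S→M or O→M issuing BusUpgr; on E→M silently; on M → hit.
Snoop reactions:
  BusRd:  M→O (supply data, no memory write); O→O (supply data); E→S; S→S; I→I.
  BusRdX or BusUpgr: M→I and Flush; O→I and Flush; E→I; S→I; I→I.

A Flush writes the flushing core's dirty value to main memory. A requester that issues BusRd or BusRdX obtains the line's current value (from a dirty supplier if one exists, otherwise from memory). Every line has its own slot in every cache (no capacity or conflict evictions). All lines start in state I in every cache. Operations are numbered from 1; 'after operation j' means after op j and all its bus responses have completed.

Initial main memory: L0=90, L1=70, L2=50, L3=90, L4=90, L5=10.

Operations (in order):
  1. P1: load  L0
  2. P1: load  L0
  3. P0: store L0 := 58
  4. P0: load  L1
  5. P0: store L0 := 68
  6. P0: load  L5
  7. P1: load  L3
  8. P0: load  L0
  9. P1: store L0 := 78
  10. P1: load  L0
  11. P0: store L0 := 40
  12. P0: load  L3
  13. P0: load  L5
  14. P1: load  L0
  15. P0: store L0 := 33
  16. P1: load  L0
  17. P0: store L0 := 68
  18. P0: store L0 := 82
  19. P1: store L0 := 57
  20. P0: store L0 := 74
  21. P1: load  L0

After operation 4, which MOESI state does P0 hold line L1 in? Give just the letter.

1. P1: load  L0  bus=[BusRd]  L0: P0=I P1=E  mem[L0]=90
2. P1: load  L0  bus=[-]  L0: P0=I P1=E  mem[L0]=90
3. P0: store L0 := 58  bus=[BusRdX]  L0: P0=M P1=I  mem[L0]=90
4. P0: load  L1  bus=[BusRd]  L1: P0=E P1=I  mem[L1]=70
5. P0: store L0 := 68  bus=[-]  L0: P0=M P1=I  mem[L0]=90
6. P0: load  L5  bus=[BusRd]  L5: P0=E P1=I  mem[L5]=10
7. P1: load  L3  bus=[BusRd]  L3: P0=I P1=E  mem[L3]=90
8. P0: load  L0  bus=[-]  L0: P0=M P1=I  mem[L0]=90
9. P1: store L0 := 78  bus=[BusRdX,Flush]  L0: P0=I P1=M  mem[L0]=68
10. P1: load  L0  bus=[-]  L0: P0=I P1=M  mem[L0]=68
11. P0: store L0 := 40  bus=[BusRdX,Flush]  L0: P0=M P1=I  mem[L0]=78
12. P0: load  L3  bus=[BusRd]  L3: P0=S P1=S  mem[L3]=90
13. P0: load  L5  bus=[-]  L5: P0=E P1=I  mem[L5]=10
14. P1: load  L0  bus=[BusRd]  L0: P0=O P1=S  mem[L0]=78
15. P0: store L0 := 33  bus=[BusUpgr]  L0: P0=M P1=I  mem[L0]=78
16. P1: load  L0  bus=[BusRd]  L0: P0=O P1=S  mem[L0]=78
17. P0: store L0 := 68  bus=[BusUpgr]  L0: P0=M P1=I  mem[L0]=78
18. P0: store L0 := 82  bus=[-]  L0: P0=M P1=I  mem[L0]=78
19. P1: store L0 := 57  bus=[BusRdX,Flush]  L0: P0=I P1=M  mem[L0]=82
20. P0: store L0 := 74  bus=[BusRdX,Flush]  L0: P0=M P1=I  mem[L0]=57
21. P1: load  L0  bus=[BusRd]  L0: P0=O P1=S  mem[L0]=57

state = E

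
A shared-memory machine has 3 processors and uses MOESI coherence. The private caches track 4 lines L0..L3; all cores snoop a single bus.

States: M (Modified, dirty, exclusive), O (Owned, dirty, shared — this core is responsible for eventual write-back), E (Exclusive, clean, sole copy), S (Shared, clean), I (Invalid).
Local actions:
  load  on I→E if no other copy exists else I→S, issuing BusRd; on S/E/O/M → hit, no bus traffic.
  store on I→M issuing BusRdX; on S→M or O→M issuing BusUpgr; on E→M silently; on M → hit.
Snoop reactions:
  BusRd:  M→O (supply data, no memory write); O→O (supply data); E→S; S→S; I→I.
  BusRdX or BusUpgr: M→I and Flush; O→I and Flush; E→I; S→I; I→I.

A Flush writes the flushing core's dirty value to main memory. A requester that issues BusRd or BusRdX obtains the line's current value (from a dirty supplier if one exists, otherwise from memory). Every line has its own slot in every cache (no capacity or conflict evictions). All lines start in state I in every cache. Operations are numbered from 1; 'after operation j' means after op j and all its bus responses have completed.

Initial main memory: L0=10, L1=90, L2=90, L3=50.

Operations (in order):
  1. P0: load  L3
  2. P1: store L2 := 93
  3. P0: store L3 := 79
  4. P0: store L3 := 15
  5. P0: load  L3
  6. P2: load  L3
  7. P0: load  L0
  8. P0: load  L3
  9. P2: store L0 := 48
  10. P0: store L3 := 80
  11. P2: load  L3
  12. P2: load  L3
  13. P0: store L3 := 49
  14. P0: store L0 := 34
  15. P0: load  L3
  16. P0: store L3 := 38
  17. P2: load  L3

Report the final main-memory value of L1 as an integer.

memory[L1] = 90

step 1: P0: load  L3  ⟶  EII  (L3)  txn=BusRd  M[L3]=50
step 2: P1: store L2 := 93  ⟶  IMI  (L2)  txn=BusRdX  M[L2]=90
step 3: P0: store L3 := 79  ⟶  MII  (L3)  txn=∅  M[L3]=50
step 4: P0: store L3 := 15  ⟶  MII  (L3)  txn=∅  M[L3]=50
step 5: P0: load  L3  ⟶  MII  (L3)  txn=∅  M[L3]=50
step 6: P2: load  L3  ⟶  OIS  (L3)  txn=BusRd  M[L3]=50
step 7: P0: load  L0  ⟶  EII  (L0)  txn=BusRd  M[L0]=10
step 8: P0: load  L3  ⟶  OIS  (L3)  txn=∅  M[L3]=50
step 9: P2: store L0 := 48  ⟶  IIM  (L0)  txn=BusRdX  M[L0]=10
step 10: P0: store L3 := 80  ⟶  MII  (L3)  txn=BusUpgr  M[L3]=50
step 11: P2: load  L3  ⟶  OIS  (L3)  txn=BusRd  M[L3]=50
step 12: P2: load  L3  ⟶  OIS  (L3)  txn=∅  M[L3]=50
step 13: P0: store L3 := 49  ⟶  MII  (L3)  txn=BusUpgr  M[L3]=50
step 14: P0: store L0 := 34  ⟶  MII  (L0)  txn=BusRdX+Flush  M[L0]=48
step 15: P0: load  L3  ⟶  MII  (L3)  txn=∅  M[L3]=50
step 16: P0: store L3 := 38  ⟶  MII  (L3)  txn=∅  M[L3]=50
step 17: P2: load  L3  ⟶  OIS  (L3)  txn=BusRd  M[L3]=50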